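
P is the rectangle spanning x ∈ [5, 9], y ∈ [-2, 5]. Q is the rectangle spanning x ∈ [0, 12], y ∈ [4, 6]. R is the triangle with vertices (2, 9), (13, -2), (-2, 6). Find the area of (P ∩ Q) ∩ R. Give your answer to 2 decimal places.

The region (P ∩ Q) ∩ R is the polygon with vertices (6,5), (7,4), (5,4), (5,5).
By the shoelace formula its area is 1.50.

1.50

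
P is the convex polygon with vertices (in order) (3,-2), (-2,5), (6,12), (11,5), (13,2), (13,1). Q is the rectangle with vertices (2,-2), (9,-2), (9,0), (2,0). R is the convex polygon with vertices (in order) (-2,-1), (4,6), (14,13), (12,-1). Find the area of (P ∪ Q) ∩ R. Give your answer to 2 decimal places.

|P ∪ Q| = 121.1.
|(P ∪ Q) ∩ R| = 75.55.

75.55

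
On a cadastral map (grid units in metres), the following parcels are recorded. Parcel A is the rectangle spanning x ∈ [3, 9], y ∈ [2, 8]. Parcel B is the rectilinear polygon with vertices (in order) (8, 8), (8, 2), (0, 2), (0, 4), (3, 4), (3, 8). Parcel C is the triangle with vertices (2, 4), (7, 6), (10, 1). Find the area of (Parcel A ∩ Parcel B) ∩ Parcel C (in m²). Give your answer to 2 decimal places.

12.45

The region (Parcel A ∩ Parcel B) ∩ Parcel C is the polygon with vertices (8,2), (7.333,2), (3,3.625), (3,4), (3,4.4), (7,6), (8,4.333).
By the shoelace formula its area is 12.45.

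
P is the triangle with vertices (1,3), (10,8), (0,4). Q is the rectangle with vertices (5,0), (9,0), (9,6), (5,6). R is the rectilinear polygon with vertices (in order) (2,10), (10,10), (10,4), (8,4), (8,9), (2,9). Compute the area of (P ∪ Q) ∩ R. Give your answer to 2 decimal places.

2.31

|P ∪ Q| = 30.4556.
|(P ∪ Q) ∩ R| = 2.31.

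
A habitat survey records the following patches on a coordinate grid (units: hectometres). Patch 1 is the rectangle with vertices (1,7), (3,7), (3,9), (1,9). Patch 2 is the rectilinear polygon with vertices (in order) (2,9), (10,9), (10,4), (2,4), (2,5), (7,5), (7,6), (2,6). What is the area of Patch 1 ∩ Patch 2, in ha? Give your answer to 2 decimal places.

The intersection is the polygon with vertices (3,7), (2,7), (2,9), (3,9).
By the shoelace formula its area is 2.00.

2.00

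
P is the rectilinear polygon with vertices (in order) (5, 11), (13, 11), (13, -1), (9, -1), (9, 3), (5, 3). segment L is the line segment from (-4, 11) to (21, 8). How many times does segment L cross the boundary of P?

The segment meets the boundary at (13,8.96), (5,9.92).

2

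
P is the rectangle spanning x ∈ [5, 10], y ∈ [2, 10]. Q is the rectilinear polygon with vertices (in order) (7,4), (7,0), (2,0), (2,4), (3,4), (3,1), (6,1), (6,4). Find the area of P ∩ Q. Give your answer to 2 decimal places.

2.00

The intersection is the polygon with vertices (6,2), (6,4), (7,4), (7,2).
By the shoelace formula its area is 2.00.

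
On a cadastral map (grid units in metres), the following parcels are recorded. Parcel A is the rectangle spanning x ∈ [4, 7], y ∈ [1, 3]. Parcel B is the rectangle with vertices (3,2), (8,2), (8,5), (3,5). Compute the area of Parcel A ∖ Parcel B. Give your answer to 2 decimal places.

3.00

|Parcel A∩Parcel B|: x∈[4,7], y∈[2,3] → 3·1 = 3.
|Parcel A| = 6.
|Parcel A ∖ Parcel B| = |Parcel A| − |Parcel A∩Parcel B| = 6 − 3 = 3.00.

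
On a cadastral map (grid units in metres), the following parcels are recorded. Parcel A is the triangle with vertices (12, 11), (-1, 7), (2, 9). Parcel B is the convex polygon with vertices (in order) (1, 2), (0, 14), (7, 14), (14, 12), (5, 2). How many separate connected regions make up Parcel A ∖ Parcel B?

1

Parcel A ∖ Parcel B is a single connected region.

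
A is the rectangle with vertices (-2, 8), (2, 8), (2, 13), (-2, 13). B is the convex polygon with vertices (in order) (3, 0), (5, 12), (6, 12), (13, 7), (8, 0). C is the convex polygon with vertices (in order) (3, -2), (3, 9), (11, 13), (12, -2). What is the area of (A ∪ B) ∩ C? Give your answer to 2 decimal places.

67.36

The region (A ∪ B) ∩ C is the polygon with vertices (4.636,9.818), (7.235,11.118), (11.32,8.2), (11.537,4.951), (8,0), (3,0).
By the shoelace formula its area is 67.36.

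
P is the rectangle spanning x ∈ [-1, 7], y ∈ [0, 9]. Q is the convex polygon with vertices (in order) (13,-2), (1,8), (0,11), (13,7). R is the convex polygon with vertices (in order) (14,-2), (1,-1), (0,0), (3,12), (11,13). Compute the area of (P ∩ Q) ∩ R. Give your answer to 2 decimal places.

19.49

The region (P ∩ Q) ∩ R is the polygon with vertices (1.828,7.31), (2.25,9), (6.5,9), (7,8.846), (7,3).
By the shoelace formula its area is 19.49.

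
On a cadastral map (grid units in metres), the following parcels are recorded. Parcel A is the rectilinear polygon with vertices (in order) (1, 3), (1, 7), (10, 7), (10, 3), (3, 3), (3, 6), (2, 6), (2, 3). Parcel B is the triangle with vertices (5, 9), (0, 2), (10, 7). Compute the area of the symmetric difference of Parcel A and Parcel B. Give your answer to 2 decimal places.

|Parcel A| = 33, |Parcel B| = 22.5, |Parcel A∩Parcel B| = 13.1357.
|Parcel A △ Parcel B| = |Parcel A| + |Parcel B| − 2·|Parcel A∩Parcel B| = 33 + 22.5 − 26.2714 = 29.23.

29.23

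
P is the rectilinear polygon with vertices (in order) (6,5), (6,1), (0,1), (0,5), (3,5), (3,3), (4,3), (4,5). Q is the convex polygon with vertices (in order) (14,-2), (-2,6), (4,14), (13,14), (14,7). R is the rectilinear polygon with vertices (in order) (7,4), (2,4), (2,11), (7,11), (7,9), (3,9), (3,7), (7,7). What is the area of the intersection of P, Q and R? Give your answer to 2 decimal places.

3.00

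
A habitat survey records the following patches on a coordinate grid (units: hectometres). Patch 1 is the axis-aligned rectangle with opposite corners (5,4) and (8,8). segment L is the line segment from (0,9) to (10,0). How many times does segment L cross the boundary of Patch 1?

2

The segment meets the boundary at (5.556,4), (5,4.5).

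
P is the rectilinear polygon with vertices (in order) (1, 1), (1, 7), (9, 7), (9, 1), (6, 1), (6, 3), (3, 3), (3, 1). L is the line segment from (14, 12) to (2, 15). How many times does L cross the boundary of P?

The segment lies entirely outside P and never meets its boundary.

0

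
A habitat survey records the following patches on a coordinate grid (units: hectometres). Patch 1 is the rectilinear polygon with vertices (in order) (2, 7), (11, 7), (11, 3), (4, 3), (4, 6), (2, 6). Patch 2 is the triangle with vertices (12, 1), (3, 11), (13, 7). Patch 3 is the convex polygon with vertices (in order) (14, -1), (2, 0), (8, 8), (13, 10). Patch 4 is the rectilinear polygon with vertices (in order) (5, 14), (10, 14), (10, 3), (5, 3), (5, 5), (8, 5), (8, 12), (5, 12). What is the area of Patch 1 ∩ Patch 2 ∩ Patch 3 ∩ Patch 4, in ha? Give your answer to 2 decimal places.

5.33

The intersection is the polygon with vertices (8,5.444), (8,7), (10,7), (10,3.222).
By the shoelace formula its area is 5.33.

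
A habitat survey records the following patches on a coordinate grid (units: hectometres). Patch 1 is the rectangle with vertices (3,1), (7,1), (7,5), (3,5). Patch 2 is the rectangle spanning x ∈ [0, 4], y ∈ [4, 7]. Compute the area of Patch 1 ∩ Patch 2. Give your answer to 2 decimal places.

|Patch 1∩Patch 2|: x∈[3,4], y∈[4,5] → 1·1 = 1.

1.00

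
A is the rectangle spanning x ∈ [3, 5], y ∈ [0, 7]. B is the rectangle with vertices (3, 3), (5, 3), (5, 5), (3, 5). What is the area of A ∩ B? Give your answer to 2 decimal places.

4.00

|A∩B|: x∈[3,5], y∈[3,5] → 2·2 = 4.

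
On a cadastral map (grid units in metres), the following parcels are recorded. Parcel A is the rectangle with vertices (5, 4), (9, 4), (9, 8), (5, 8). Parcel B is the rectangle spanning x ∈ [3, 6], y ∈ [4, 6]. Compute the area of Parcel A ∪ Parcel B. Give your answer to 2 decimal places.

By inclusion–exclusion:
Individual areas: |Parcel A| = 16, |Parcel B| = 6.
|Parcel A∩Parcel B|: x∈[5,6], y∈[4,6] → 1·2 = 2.
|Parcel A ∪ Parcel B| = 22 − 2 = 20.00.

20.00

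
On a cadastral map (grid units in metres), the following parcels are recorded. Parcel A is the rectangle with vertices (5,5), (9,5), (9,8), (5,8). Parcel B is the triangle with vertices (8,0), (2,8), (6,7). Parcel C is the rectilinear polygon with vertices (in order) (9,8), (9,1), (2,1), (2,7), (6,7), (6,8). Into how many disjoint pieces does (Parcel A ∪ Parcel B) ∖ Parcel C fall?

2

(Parcel A ∪ Parcel B) ∖ Parcel C splits into 2 disjoint pieces (area 2.5, area 0.2321).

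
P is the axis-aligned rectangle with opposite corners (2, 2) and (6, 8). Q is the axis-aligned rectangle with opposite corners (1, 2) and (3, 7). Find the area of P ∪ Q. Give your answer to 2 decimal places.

29.00

By inclusion–exclusion:
Individual areas: |P| = 24, |Q| = 10.
|P∩Q|: x∈[2,3], y∈[2,7] → 1·5 = 5.
|P ∪ Q| = 34 − 5 = 29.00.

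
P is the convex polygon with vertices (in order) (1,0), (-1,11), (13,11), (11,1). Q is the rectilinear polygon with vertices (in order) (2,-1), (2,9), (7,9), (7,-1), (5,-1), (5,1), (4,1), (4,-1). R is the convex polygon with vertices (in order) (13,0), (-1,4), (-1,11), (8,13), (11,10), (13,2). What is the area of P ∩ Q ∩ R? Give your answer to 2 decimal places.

The intersection is the polygon with vertices (2,9), (7,9), (7,1.714), (2,3.143).
By the shoelace formula its area is 32.86.

32.86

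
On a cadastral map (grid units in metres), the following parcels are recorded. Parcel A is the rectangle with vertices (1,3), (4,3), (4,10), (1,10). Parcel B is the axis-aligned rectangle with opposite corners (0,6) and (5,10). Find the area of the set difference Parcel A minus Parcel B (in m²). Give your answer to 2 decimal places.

9.00

|Parcel A∩Parcel B|: x∈[1,4], y∈[6,10] → 3·4 = 12.
|Parcel A| = 21.
|Parcel A ∖ Parcel B| = |Parcel A| − |Parcel A∩Parcel B| = 21 − 12 = 9.00.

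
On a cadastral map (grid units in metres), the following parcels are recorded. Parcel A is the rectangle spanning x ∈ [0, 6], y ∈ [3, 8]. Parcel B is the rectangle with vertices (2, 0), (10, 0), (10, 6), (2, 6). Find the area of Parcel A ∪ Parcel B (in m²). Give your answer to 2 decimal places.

By inclusion–exclusion:
Individual areas: |Parcel A| = 30, |Parcel B| = 48.
|Parcel A∩Parcel B|: x∈[2,6], y∈[3,6] → 4·3 = 12.
|Parcel A ∪ Parcel B| = 78 − 12 = 66.00.

66.00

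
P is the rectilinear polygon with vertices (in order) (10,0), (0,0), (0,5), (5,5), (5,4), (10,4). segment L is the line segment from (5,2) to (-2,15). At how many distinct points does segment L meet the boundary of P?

The segment meets the boundary at (3.385,5).

1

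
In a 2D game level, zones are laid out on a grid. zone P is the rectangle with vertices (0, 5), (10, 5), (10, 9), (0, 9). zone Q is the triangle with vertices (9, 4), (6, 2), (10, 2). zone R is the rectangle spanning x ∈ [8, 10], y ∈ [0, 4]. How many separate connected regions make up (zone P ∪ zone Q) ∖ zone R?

(zone P ∪ zone Q) ∖ zone R splits into 2 disjoint pieces (area 40, area 1.3333).

2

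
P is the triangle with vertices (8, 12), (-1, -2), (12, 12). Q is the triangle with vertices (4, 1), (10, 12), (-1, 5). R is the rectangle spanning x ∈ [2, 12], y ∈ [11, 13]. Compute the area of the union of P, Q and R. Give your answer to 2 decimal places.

65.67

By inclusion–exclusion:
Individual areas: |P| = 28, |Q| = 39.5, |R| = 20.
|P∩Q| = 17.9735.
|P∩R| = 3.8571.
|Q∩R| = 0.513.
|P∩Q∩R| = 0.513.
|P ∪ Q ∪ R| = 87.5 − 22.3436 + 0.513 = 65.67.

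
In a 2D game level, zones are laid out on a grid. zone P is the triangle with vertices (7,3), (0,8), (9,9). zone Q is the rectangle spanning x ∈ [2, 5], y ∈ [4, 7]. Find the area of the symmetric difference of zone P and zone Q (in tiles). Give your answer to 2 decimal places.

|zone P| = 26, |zone Q| = 9, |zone P∩zone Q| = 4.5.
|zone P △ zone Q| = |zone P| + |zone Q| − 2·|zone P∩zone Q| = 26 + 9 − 9 = 26.00.

26.00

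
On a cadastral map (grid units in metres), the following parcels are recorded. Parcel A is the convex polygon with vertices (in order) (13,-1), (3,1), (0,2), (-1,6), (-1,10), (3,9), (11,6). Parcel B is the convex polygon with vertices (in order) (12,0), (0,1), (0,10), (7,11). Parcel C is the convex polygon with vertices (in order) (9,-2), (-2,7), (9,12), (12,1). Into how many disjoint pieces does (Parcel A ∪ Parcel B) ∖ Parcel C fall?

(Parcel A ∪ Parcel B) ∖ Parcel C splits into 3 disjoint pieces (area 14.7725, area 9.2064, area 4.6867).

3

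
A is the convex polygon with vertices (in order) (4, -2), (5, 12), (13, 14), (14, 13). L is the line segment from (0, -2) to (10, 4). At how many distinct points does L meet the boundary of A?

2

The segment meets the boundary at (6.667,2), (4.179,0.507).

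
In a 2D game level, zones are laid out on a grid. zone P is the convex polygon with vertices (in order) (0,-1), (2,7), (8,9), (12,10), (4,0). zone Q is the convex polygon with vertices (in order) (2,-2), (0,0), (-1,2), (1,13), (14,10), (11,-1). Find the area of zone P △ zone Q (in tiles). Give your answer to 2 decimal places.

|zone P| = 54, |zone Q| = 165.5, |zone P∩zone Q| = 53.7.
|zone P △ zone Q| = |zone P| + |zone Q| − 2·|zone P∩zone Q| = 54 + 165.5 − 107.4 = 112.10.

112.10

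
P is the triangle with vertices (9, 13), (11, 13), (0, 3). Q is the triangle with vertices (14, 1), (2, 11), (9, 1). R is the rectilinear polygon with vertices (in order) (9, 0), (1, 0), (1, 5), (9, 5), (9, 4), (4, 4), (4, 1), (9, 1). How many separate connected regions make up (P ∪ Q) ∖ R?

2

(P ∪ Q) ∖ R splits into 2 disjoint pieces (area 31.3696, area 0.101).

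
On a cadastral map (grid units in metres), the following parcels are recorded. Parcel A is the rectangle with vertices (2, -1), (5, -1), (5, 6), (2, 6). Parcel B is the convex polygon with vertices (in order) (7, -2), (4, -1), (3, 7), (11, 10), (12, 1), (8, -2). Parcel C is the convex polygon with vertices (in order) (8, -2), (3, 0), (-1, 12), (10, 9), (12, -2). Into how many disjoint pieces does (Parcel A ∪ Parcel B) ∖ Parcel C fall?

2

(Parcel A ∪ Parcel B) ∖ Parcel C splits into 2 disjoint pieces (area 5, area 7.894).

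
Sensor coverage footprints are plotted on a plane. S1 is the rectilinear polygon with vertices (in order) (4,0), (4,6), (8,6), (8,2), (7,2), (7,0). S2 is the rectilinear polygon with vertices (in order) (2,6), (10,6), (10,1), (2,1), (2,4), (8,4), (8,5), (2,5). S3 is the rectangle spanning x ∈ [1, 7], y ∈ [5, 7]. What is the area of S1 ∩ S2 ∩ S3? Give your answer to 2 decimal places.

3.00

The intersection is the polygon with vertices (4,5), (4,6), (7,6), (7,5).
By the shoelace formula its area is 3.00.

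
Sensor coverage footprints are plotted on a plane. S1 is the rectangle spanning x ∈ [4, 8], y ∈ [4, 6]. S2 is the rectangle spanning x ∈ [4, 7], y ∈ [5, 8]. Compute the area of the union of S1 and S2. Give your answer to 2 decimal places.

14.00

By inclusion–exclusion:
Individual areas: |S1| = 8, |S2| = 9.
|S1∩S2|: x∈[4,7], y∈[5,6] → 3·1 = 3.
|S1 ∪ S2| = 17 − 3 = 14.00.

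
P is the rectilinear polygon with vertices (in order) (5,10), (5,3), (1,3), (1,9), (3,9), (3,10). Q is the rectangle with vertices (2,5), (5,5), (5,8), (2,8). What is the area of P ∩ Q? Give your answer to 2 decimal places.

The intersection is the polygon with vertices (5,5), (2,5), (2,8), (5,8).
By the shoelace formula its area is 9.00.

9.00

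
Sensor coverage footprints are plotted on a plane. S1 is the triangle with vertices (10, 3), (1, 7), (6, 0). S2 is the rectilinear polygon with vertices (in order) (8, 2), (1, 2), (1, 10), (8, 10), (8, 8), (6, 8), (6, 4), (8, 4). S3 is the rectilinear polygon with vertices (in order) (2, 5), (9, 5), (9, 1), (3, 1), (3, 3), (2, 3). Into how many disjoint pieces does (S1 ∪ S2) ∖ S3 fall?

(S1 ∪ S2) ∖ S3 splits into 3 disjoint pieces (area 0.5972, area 1.0238, area 33).

3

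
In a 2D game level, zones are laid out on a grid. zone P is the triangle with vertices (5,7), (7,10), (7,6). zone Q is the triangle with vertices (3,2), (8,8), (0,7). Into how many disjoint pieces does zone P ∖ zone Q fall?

2

zone P ∖ zone Q splits into 2 disjoint pieces (area 1.642, area 0.1882).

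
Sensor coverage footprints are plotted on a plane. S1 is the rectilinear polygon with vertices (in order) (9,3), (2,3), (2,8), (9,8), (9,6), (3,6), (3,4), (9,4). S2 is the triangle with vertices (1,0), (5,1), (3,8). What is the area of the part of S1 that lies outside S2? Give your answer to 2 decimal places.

|S1| = 23, |S1∩S2| = 4.8571.
|S1 ∖ S2| = |S1| − |S1∩S2| = 23 − 4.8571 = 18.14.

18.14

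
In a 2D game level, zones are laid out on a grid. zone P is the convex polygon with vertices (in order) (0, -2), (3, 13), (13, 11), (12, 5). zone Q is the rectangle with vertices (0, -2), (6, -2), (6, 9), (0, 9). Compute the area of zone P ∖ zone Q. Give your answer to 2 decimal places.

|zone P| = 110.5, |zone P∩zone Q| = 43.4.
|zone P ∖ zone Q| = |zone P| − |zone P∩zone Q| = 110.5 − 43.4 = 67.10.

67.10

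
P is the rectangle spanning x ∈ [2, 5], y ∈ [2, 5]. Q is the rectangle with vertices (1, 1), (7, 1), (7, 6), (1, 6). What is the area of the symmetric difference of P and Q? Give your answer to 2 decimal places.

21.00

|P∩Q|: x∈[2,5], y∈[2,5] → 3·3 = 9.
|P △ Q| = |P| + |Q| − 2·|P∩Q| = 9 + 30 − 18 = 21.00.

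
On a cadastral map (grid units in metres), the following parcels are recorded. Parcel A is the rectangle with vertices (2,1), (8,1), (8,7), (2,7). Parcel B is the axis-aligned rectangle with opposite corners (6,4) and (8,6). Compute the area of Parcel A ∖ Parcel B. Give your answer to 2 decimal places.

32.00

|Parcel A∩Parcel B|: x∈[6,8], y∈[4,6] → 2·2 = 4.
|Parcel A| = 36.
|Parcel A ∖ Parcel B| = |Parcel A| − |Parcel A∩Parcel B| = 36 − 4 = 32.00.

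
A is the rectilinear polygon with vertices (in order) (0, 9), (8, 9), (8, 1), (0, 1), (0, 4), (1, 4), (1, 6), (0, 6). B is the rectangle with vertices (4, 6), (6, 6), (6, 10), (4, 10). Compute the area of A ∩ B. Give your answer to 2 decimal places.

The intersection is the polygon with vertices (6,9), (6,6), (4,6), (4,9).
By the shoelace formula its area is 6.00.

6.00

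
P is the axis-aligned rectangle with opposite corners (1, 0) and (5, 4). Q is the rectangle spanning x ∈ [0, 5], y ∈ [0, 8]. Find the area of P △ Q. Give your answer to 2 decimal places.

|P∩Q|: x∈[1,5], y∈[0,4] → 4·4 = 16.
|P △ Q| = |P| + |Q| − 2·|P∩Q| = 16 + 40 − 32 = 24.00.

24.00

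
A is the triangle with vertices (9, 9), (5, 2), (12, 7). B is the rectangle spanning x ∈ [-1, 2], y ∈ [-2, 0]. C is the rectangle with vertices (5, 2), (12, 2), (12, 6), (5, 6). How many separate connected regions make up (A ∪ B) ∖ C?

(A ∪ B) ∖ C splits into 2 disjoint pieces (area 7.8714, area 6).

2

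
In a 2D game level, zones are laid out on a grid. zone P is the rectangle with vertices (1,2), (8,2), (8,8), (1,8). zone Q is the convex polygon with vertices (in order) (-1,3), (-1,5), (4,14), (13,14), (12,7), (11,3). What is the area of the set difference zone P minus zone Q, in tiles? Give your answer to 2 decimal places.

|zone P| = 42, |zone P∩zone Q| = 35.
|zone P ∖ zone Q| = |zone P| − |zone P∩zone Q| = 42 − 35 = 7.00.

7.00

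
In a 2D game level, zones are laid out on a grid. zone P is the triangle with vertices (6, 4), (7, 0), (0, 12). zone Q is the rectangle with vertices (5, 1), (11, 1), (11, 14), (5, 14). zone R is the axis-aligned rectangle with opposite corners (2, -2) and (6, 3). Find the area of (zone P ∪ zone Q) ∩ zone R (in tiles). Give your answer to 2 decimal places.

The region (zone P ∪ zone Q) ∩ zone R is the polygon with vertices (5,1), (5,3), (6,3), (6,1).
By the shoelace formula its area is 2.00.

2.00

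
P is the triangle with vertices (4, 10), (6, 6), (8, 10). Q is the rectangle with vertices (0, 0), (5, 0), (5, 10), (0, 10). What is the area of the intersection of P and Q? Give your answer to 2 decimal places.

The intersection is the polygon with vertices (4,10), (5,10), (5,8).
By the shoelace formula its area is 1.00.

1.00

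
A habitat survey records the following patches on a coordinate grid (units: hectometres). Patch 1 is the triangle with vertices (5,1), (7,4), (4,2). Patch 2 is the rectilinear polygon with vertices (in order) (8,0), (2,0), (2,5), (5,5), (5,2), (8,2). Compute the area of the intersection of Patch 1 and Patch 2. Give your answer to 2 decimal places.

The intersection is the polygon with vertices (5,1), (4,2), (5,2.667), (5,2), (5.667,2).
By the shoelace formula its area is 1.17.

1.17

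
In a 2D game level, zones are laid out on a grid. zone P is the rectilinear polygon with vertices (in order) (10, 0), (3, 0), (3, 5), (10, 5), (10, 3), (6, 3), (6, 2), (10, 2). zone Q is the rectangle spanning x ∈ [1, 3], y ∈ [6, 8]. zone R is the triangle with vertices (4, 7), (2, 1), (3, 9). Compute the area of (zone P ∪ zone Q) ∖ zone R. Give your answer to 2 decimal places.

34.33

|zone P ∪ zone Q| = 35.
|(zone P ∪ zone Q) ∩ zone R| = 0.6667.
|(zone P ∪ zone Q) ∖ zone R| = 35 − 0.6667 = 34.33.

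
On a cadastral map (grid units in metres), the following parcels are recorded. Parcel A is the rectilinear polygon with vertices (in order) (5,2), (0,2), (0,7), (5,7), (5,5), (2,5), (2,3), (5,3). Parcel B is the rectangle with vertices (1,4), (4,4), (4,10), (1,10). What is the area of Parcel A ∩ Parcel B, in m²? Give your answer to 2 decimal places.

7.00

The intersection is the polygon with vertices (4,7), (4,5), (2,5), (2,4), (1,4), (1,7).
By the shoelace formula its area is 7.00.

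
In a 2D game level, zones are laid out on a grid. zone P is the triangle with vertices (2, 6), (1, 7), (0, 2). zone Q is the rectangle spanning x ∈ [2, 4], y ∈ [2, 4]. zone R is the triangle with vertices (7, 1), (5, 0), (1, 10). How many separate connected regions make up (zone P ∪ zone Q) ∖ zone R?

2

(zone P ∪ zone Q) ∖ zone R splits into 2 disjoint pieces (area 3, area 3.55).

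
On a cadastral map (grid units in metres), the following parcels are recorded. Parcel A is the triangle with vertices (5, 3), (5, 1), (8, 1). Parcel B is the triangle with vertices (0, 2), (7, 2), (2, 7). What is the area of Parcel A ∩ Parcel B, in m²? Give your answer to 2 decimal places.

The intersection is the polygon with vertices (5,3), (6.5,2), (5,2).
By the shoelace formula its area is 0.75.

0.75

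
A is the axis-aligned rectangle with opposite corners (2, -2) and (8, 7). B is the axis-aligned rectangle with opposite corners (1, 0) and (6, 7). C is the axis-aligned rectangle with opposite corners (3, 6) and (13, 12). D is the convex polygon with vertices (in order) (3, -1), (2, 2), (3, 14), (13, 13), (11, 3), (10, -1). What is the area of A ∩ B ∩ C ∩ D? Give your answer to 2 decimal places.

The intersection is the polygon with vertices (3,6), (3,7), (6,7), (6,6).
By the shoelace formula its area is 3.00.

3.00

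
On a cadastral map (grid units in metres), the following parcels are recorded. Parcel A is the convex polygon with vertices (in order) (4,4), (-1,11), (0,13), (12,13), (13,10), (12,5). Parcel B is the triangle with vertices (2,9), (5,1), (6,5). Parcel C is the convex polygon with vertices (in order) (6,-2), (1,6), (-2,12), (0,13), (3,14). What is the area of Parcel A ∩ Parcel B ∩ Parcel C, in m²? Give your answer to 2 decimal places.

The intersection is the polygon with vertices (2,9), (4.385,6.615), (4.855,4.107), (4,4), (3.737,4.368).
By the shoelace formula its area is 4.96.

4.96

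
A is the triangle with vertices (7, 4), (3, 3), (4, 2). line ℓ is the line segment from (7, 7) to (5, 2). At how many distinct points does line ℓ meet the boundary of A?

The segment meets the boundary at (5.364,2.909), (5.667,3.667).

2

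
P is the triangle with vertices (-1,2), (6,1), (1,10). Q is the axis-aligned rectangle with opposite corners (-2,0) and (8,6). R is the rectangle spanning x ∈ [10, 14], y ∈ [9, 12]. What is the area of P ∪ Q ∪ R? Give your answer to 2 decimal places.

78.44

By inclusion–exclusion:
Individual areas: |P| = 29, |Q| = 60, |R| = 12.
|P∩Q| = 22.5556.
|P∩R| = 0.
|Q∩R| = 0 (no overlap).
|P∩Q∩R| = 0.
|P ∪ Q ∪ R| = 101 − 22.5556 + 0 = 78.44.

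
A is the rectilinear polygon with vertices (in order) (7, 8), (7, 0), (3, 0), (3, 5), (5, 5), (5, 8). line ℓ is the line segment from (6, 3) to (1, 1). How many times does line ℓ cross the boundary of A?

1

The segment meets the boundary at (3,1.8).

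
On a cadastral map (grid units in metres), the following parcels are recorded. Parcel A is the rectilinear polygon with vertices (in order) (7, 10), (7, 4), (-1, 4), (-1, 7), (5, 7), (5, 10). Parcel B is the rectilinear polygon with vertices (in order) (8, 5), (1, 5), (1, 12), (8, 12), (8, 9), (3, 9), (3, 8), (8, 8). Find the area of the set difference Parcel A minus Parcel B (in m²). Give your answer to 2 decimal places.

|Parcel A| = 30, |Parcel A∩Parcel B| = 16.
|Parcel A ∖ Parcel B| = |Parcel A| − |Parcel A∩Parcel B| = 30 − 16 = 14.00.

14.00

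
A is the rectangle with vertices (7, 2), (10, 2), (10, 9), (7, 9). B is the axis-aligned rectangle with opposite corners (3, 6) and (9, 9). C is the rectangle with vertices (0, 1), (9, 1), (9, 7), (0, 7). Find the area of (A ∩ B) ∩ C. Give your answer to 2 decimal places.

The region (A ∩ B) ∩ C is the polygon with vertices (9,6), (7,6), (7,7), (9,7).
By the shoelace formula its area is 2.00.

2.00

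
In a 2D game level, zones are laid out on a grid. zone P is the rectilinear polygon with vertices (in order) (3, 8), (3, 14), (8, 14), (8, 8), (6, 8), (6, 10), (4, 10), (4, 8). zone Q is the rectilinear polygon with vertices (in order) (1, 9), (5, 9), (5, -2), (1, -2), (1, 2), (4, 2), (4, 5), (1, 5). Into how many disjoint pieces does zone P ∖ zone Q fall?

zone P ∖ zone Q is a single connected region.

1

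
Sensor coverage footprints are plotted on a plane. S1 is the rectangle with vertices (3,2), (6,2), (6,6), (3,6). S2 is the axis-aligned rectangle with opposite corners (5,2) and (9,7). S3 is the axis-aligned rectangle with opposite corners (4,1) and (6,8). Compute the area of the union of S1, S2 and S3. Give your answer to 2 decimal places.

By inclusion–exclusion:
Individual areas: |S1| = 12, |S2| = 20, |S3| = 14.
|S1∩S2|: x∈[5,6], y∈[2,6] → 1·4 = 4.
|S1∩S3|: x∈[4,6], y∈[2,6] → 2·4 = 8.
|S2∩S3|: x∈[5,6], y∈[2,7] → 1·5 = 5.
|S1∩S2∩S3| = 4.
|S1 ∪ S2 ∪ S3| = 46 − 17 + 4 = 33.00.

33.00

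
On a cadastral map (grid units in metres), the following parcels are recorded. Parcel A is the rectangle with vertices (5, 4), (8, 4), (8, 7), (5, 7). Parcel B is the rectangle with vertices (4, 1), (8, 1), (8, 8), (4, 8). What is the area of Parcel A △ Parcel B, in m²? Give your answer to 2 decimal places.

19.00

|Parcel A∩Parcel B|: x∈[5,8], y∈[4,7] → 3·3 = 9.
|Parcel A △ Parcel B| = |Parcel A| + |Parcel B| − 2·|Parcel A∩Parcel B| = 9 + 28 − 18 = 19.00.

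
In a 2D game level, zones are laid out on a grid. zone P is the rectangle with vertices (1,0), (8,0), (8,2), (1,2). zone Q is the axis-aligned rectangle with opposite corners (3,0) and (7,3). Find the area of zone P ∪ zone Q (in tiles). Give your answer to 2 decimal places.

18.00

By inclusion–exclusion:
Individual areas: |zone P| = 14, |zone Q| = 12.
|zone P∩zone Q|: x∈[3,7], y∈[0,2] → 4·2 = 8.
|zone P ∪ zone Q| = 26 − 8 = 18.00.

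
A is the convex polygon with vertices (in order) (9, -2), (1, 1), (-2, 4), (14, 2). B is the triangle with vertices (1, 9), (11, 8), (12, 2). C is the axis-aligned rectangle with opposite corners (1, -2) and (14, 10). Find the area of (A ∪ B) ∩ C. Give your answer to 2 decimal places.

The region (A ∪ B) ∩ C is the polygon with vertices (11.511,2.311), (1,9), (11,8), (11.957,2.255), (14,2), (9,-2), (1,1), (1,3.625).
By the shoelace formula its area is 70.01.

70.01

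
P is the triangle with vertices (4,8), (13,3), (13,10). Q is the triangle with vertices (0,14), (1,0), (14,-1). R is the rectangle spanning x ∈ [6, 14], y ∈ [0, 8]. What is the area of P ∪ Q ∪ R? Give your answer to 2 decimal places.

136.60

By inclusion–exclusion:
Individual areas: |P| = 31.5, |Q| = 90.5, |R| = 64.
|P∩Q| = 1.7125.
|P∩R| = 21.3889.
|Q∩R| = 26.7524.
|P∩Q∩R| = 0.4515.
|P ∪ Q ∪ R| = 186 − 49.8538 + 0.4515 = 136.60.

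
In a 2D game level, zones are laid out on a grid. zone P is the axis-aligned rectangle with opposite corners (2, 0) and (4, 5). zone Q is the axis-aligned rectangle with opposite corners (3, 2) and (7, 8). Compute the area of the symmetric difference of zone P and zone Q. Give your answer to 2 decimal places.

28.00

|zone P∩zone Q|: x∈[3,4], y∈[2,5] → 1·3 = 3.
|zone P △ zone Q| = |zone P| + |zone Q| − 2·|zone P∩zone Q| = 10 + 24 − 6 = 28.00.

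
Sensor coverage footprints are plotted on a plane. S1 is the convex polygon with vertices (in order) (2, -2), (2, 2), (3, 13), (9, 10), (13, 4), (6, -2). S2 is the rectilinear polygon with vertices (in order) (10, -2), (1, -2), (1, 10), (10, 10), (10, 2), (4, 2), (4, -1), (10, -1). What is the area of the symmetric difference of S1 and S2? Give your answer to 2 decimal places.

|S1| = 105.5, |S2| = 90, |S1∩S2| = 70.9242.
|S1 △ S2| = |S1| + |S2| − 2·|S1∩S2| = 105.5 + 90 − 141.8485 = 53.65.

53.65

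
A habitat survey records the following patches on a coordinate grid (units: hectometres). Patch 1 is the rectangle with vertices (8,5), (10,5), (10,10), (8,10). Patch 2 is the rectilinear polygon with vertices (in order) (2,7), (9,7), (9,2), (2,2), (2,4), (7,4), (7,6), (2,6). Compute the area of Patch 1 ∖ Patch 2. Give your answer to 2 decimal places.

|Patch 1| = 10, |Patch 1∩Patch 2| = 2.
|Patch 1 ∖ Patch 2| = |Patch 1| − |Patch 1∩Patch 2| = 10 − 2 = 8.00.

8.00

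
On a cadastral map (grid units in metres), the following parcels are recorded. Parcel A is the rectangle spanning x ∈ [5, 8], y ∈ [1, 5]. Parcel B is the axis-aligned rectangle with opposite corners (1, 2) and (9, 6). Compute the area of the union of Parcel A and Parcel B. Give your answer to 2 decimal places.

35.00

By inclusion–exclusion:
Individual areas: |Parcel A| = 12, |Parcel B| = 32.
|Parcel A∩Parcel B|: x∈[5,8], y∈[2,5] → 3·3 = 9.
|Parcel A ∪ Parcel B| = 44 − 9 = 35.00.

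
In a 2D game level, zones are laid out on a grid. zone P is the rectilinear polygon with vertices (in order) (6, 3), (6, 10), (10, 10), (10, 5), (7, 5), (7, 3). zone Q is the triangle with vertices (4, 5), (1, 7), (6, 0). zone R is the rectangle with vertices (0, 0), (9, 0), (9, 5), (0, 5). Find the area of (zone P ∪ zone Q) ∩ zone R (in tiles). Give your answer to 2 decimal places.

|zone P ∪ zone Q| = 27.5.
|(zone P ∪ zone Q) ∩ zone R| = 5.93.

5.93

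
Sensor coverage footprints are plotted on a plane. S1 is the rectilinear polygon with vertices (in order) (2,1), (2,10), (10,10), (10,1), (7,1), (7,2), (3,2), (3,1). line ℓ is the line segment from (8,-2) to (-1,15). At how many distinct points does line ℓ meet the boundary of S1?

The segment meets the boundary at (2,9.333), (5.882,2).

2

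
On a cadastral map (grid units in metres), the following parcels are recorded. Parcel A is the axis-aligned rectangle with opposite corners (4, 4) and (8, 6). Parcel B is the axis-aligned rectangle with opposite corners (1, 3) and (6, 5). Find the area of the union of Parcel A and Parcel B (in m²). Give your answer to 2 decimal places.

16.00

By inclusion–exclusion:
Individual areas: |Parcel A| = 8, |Parcel B| = 10.
|Parcel A∩Parcel B|: x∈[4,6], y∈[4,5] → 2·1 = 2.
|Parcel A ∪ Parcel B| = 18 − 2 = 16.00.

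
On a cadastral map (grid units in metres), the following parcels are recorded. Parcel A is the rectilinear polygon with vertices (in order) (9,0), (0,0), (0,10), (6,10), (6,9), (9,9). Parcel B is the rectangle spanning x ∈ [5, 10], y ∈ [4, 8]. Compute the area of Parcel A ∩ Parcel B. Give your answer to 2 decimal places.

The intersection is the polygon with vertices (9,4), (5,4), (5,8), (9,8).
By the shoelace formula its area is 16.00.

16.00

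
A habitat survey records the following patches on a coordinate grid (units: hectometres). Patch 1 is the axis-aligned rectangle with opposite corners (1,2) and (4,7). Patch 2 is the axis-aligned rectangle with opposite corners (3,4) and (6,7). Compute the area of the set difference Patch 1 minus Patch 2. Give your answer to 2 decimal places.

|Patch 1∩Patch 2|: x∈[3,4], y∈[4,7] → 1·3 = 3.
|Patch 1| = 15.
|Patch 1 ∖ Patch 2| = |Patch 1| − |Patch 1∩Patch 2| = 15 − 3 = 12.00.

12.00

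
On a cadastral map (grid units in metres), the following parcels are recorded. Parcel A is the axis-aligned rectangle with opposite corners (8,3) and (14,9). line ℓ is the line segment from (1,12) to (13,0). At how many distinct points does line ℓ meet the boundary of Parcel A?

2

The segment meets the boundary at (10,3), (8,5).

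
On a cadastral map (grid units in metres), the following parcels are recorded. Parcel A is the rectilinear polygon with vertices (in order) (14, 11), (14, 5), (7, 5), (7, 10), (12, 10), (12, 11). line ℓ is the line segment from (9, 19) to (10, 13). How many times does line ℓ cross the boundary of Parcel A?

The segment lies entirely outside Parcel A and never meets its boundary.

0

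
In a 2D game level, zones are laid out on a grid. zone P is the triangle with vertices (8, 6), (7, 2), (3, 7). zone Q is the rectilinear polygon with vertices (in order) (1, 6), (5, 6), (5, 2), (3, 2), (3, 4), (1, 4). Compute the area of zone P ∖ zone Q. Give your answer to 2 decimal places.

|zone P| = 10.5, |zone P∩zone Q| = 0.9.
|zone P ∖ zone Q| = |zone P| − |zone P∩zone Q| = 10.5 − 0.9 = 9.60.

9.60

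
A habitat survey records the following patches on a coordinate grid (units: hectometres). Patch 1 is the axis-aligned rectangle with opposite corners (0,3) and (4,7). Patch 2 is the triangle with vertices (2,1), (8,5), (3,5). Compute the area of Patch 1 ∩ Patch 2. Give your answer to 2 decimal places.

The intersection is the polygon with vertices (4,3), (2.5,3), (3,5), (4,5).
By the shoelace formula its area is 2.50.

2.50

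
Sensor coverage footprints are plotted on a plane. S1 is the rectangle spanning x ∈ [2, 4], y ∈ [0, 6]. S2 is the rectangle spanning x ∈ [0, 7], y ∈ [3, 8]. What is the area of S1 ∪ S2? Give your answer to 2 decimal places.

41.00

By inclusion–exclusion:
Individual areas: |S1| = 12, |S2| = 35.
|S1∩S2|: x∈[2,4], y∈[3,6] → 2·3 = 6.
|S1 ∪ S2| = 47 − 6 = 41.00.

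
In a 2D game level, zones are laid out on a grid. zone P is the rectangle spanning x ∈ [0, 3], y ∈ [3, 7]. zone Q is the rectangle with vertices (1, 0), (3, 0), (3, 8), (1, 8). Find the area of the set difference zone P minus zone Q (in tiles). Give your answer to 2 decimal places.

|zone P∩zone Q|: x∈[1,3], y∈[3,7] → 2·4 = 8.
|zone P| = 12.
|zone P ∖ zone Q| = |zone P| − |zone P∩zone Q| = 12 − 8 = 4.00.

4.00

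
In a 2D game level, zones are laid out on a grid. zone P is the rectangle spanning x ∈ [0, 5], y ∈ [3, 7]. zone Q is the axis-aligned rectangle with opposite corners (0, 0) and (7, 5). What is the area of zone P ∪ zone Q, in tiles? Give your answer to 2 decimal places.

By inclusion–exclusion:
Individual areas: |zone P| = 20, |zone Q| = 35.
|zone P∩zone Q|: x∈[0,5], y∈[3,5] → 5·2 = 10.
|zone P ∪ zone Q| = 55 − 10 = 45.00.

45.00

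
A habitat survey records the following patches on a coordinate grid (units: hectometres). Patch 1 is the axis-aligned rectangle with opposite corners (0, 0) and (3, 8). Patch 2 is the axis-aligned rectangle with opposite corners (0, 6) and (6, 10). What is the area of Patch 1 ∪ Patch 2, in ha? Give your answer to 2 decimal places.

By inclusion–exclusion:
Individual areas: |Patch 1| = 24, |Patch 2| = 24.
|Patch 1∩Patch 2|: x∈[0,3], y∈[6,8] → 3·2 = 6.
|Patch 1 ∪ Patch 2| = 48 − 6 = 42.00.

42.00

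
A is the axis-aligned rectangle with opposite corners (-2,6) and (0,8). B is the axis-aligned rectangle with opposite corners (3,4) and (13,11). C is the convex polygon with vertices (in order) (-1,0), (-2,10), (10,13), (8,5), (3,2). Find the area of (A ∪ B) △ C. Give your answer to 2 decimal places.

83.37

|A ∪ B| = 74.
|(A ∪ B) ∩ C| = 42.0667.
|(A ∪ B) △ C| = 74 + 93.5 − 84.1333 = 83.37.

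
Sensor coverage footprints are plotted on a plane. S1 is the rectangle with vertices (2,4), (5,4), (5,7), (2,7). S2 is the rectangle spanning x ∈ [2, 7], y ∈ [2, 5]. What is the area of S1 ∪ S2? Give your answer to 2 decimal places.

21.00

By inclusion–exclusion:
Individual areas: |S1| = 9, |S2| = 15.
|S1∩S2|: x∈[2,5], y∈[4,5] → 3·1 = 3.
|S1 ∪ S2| = 24 − 3 = 21.00.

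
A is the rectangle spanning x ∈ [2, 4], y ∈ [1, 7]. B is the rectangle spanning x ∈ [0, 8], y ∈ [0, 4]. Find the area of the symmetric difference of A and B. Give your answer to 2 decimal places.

32.00

|A∩B|: x∈[2,4], y∈[1,4] → 2·3 = 6.
|A △ B| = |A| + |B| − 2·|A∩B| = 12 + 32 − 12 = 32.00.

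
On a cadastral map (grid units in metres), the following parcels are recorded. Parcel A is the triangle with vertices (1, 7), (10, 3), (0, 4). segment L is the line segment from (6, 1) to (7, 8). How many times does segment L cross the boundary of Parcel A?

The segment meets the boundary at (6.507,4.552), (6.338,3.366).

2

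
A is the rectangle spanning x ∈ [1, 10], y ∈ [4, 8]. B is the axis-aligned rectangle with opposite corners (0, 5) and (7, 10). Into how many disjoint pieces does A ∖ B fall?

A ∖ B is a single connected region.

1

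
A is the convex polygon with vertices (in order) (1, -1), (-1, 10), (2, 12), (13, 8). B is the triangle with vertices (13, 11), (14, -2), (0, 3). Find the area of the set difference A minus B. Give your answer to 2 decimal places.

|A| = 92, |A∩B| = 35.5543.
|A ∖ B| = |A| − |A∩B| = 92 − 35.5543 = 56.45.

56.45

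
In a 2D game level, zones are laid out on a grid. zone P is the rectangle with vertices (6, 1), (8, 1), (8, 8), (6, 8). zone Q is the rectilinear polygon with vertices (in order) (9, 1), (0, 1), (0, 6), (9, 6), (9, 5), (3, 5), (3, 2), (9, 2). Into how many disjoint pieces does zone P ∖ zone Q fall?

2

zone P ∖ zone Q splits into 2 disjoint pieces (area 6, area 4).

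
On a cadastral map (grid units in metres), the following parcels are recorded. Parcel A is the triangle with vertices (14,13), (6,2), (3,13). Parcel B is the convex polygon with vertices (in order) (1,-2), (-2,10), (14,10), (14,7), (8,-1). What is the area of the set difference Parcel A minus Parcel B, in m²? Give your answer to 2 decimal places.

|Parcel A| = 60.5, |Parcel A∩Parcel B| = 32.
|Parcel A ∖ Parcel B| = |Parcel A| − |Parcel A∩Parcel B| = 60.5 − 32 = 28.50.

28.50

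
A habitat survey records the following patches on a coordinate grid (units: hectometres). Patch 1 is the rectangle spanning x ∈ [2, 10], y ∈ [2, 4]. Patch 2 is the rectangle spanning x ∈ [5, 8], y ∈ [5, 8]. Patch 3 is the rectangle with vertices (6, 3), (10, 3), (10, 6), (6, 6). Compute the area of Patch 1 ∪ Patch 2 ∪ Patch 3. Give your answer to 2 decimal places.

31.00

By inclusion–exclusion:
Individual areas: |Patch 1| = 16, |Patch 2| = 9, |Patch 3| = 12.
|Patch 1∩Patch 2| = 0 (no overlap).
|Patch 1∩Patch 3|: x∈[6,10], y∈[3,4] → 4·1 = 4.
|Patch 2∩Patch 3|: x∈[6,8], y∈[5,6] → 2·1 = 2.
|Patch 1∩Patch 2∩Patch 3| = 0.
|Patch 1 ∪ Patch 2 ∪ Patch 3| = 37 − 6 + 0 = 31.00.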